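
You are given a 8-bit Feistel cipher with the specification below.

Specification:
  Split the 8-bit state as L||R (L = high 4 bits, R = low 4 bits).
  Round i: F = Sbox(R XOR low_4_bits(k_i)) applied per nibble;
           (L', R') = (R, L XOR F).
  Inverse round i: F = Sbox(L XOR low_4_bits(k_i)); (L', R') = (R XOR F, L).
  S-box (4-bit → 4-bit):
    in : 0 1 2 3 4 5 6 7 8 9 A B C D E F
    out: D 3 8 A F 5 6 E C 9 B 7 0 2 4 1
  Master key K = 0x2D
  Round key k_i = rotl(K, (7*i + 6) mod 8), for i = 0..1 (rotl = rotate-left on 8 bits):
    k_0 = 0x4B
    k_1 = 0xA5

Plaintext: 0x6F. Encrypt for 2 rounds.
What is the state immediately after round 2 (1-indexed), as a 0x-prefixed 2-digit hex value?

s_0 = plaintext = 0x6F
s_1 = Round(s_0, k_0) = 0xF9
s_2 = Round(s_1, k_1) = 0x9F

0x9F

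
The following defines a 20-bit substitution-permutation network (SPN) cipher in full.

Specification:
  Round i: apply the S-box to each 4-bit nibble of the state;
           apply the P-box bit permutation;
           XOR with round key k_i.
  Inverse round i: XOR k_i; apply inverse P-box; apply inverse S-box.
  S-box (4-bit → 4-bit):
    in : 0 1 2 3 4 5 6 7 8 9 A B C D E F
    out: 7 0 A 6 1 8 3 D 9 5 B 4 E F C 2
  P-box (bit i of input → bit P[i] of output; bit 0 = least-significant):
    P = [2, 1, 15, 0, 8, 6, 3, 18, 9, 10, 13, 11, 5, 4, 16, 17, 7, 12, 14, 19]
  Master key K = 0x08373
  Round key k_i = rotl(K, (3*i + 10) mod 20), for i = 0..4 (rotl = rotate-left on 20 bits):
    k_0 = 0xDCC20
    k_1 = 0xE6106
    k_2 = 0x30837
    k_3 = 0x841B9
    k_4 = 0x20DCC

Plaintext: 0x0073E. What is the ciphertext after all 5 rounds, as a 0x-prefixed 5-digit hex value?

0xEBE51

s_0 = plaintext = 0x0073E
s_1 = Round(s_0, k_0) = 0xC36D9
s_2 = Round(s_1, k_1) = 0x3B65A
s_3 = Round(s_2, k_2) = 0x65E30
s_4 = Round(s_3, k_3) = 0xAF977
s_5 = Round(s_4, k_4) = 0xEBE51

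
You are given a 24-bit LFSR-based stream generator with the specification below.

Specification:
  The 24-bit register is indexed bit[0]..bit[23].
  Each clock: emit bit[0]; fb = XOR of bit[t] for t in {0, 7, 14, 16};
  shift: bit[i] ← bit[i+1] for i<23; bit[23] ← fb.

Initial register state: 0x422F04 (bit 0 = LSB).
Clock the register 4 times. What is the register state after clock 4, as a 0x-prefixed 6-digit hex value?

reg_0 = 0x422F04
clock 1: out=0, reg = 0x211782
clock 2: out=0, reg = 0x108BC1
clock 3: out=1, reg = 0x0845E0
clock 4: out=0, reg = 0x0422F0

0x0422F0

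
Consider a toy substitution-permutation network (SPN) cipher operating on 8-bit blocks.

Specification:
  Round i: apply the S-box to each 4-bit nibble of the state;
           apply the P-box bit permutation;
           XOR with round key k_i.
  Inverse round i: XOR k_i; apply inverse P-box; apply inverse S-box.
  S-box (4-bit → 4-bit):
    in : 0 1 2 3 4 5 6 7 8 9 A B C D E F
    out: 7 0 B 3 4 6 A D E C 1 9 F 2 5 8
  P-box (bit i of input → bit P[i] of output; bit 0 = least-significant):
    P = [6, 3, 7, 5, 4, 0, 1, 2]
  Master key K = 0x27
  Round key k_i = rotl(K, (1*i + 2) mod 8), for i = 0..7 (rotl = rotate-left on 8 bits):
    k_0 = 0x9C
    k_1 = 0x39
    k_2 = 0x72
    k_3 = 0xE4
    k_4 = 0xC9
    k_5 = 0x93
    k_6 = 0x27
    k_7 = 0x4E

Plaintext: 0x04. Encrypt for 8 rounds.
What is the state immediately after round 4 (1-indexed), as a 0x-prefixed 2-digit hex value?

s_0 = plaintext = 0x04
s_1 = Round(s_0, k_0) = 0x0F
s_2 = Round(s_1, k_1) = 0x0A
s_3 = Round(s_2, k_2) = 0x21
s_4 = Round(s_3, k_3) = 0xF1
s_5 = Round(s_4, k_4) = 0xCD
s_6 = Round(s_5, k_5) = 0x8C
s_7 = Round(s_6, k_6) = 0xC8
s_8 = Round(s_7, k_7) = 0xF1

0xF1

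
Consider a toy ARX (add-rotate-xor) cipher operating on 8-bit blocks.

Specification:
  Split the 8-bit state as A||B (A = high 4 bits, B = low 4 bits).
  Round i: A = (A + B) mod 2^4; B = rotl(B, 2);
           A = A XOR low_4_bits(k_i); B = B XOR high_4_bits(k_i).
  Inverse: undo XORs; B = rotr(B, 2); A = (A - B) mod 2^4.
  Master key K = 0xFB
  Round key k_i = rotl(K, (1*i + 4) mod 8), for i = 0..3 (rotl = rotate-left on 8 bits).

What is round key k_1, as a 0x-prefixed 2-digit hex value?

0x7F

K = 0xFB
k_0 = rotl(K, (1*0+4) mod 8) = rotl(K, 4) = 0xBF
k_1 = rotl(K, (1*1+4) mod 8) = rotl(K, 5) = 0x7F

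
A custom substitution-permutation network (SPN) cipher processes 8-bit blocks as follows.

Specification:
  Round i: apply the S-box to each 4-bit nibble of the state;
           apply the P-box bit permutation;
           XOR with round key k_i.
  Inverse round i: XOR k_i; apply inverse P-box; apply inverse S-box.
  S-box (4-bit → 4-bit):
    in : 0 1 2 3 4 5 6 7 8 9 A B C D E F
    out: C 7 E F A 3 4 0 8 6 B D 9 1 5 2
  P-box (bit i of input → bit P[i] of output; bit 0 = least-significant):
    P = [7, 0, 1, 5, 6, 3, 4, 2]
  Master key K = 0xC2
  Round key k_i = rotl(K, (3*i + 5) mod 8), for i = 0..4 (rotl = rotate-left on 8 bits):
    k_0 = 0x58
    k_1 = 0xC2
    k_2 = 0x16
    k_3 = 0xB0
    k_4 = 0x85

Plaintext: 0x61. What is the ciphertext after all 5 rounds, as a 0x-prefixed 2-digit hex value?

0x13

s_0 = plaintext = 0x61
s_1 = Round(s_0, k_0) = 0xCB
s_2 = Round(s_1, k_1) = 0x24
s_3 = Round(s_2, k_2) = 0x2B
s_4 = Round(s_3, k_3) = 0x0E
s_5 = Round(s_4, k_4) = 0x13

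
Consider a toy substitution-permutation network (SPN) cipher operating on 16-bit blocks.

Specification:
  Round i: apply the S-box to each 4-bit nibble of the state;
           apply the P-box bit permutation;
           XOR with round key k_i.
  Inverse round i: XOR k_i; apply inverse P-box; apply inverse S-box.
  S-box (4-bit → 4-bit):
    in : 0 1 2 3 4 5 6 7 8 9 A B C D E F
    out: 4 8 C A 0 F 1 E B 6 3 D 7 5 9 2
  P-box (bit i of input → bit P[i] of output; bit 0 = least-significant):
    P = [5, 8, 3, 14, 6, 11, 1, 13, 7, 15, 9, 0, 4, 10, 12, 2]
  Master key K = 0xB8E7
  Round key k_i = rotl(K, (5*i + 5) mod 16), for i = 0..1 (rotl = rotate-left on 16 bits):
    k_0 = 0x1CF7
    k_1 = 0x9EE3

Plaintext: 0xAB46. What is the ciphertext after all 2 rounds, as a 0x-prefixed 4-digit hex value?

s_0 = plaintext = 0xAB46
s_1 = Round(s_0, k_0) = 0x1A46
s_2 = Round(s_1, k_1) = 0x1E47

0x1E47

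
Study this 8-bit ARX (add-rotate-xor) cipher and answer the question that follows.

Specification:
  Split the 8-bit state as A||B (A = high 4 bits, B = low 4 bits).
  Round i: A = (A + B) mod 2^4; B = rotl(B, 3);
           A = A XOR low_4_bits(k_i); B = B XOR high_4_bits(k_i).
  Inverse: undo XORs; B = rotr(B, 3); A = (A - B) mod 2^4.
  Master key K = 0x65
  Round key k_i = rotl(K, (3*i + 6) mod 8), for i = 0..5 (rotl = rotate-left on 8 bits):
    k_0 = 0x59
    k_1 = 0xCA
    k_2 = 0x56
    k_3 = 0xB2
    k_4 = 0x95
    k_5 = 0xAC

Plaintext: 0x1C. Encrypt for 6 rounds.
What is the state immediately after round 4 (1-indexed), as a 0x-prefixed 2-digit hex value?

s_0 = plaintext = 0x1C
s_1 = Round(s_0, k_0) = 0x43
s_2 = Round(s_1, k_1) = 0xD5
s_3 = Round(s_2, k_2) = 0x4F
s_4 = Round(s_3, k_3) = 0x14
s_5 = Round(s_4, k_4) = 0x0B
s_6 = Round(s_5, k_5) = 0x77

0x14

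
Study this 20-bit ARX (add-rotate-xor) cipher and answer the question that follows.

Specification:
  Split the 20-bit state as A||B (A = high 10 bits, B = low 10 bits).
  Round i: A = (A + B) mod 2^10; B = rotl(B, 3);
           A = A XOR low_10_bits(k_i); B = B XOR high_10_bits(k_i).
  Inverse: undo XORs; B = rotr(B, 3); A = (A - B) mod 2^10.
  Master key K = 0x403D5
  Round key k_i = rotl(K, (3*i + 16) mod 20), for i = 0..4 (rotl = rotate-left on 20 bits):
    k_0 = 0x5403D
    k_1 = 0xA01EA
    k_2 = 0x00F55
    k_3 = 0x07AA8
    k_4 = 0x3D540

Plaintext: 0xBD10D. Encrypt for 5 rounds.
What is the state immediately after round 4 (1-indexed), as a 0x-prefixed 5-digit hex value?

0x7E0B3

s_0 = plaintext = 0xBD10D
s_1 = Round(s_0, k_0) = 0x0F13A
s_2 = Round(s_1, k_1) = 0x27352
s_3 = Round(s_2, k_2) = 0x2EE95
s_4 = Round(s_3, k_3) = 0x7E0B3
s_5 = Round(s_4, k_4) = 0xFAD6C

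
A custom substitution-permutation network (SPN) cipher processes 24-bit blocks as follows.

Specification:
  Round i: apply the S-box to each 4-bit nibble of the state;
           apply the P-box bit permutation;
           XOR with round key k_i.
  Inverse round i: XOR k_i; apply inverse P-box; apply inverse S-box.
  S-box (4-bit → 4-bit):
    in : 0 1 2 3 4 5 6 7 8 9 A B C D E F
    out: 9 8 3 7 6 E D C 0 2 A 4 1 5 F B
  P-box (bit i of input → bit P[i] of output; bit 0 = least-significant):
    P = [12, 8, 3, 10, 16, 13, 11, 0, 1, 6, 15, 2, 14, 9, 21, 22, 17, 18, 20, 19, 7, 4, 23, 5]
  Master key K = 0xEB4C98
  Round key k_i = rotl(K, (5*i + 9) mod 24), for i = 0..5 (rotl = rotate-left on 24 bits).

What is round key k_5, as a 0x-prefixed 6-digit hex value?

K = 0xEB4C98
k_0 = rotl(K, (5*0+9) mod 24) = rotl(K, 9) = 0x9931D6
k_1 = rotl(K, (5*1+9) mod 24) = rotl(K, 14) = 0x263AD3
k_2 = rotl(K, (5*2+9) mod 24) = rotl(K, 19) = 0xC75A64
k_3 = rotl(K, (5*3+9) mod 24) = rotl(K, 0) = 0xEB4C98
k_4 = rotl(K, (5*4+9) mod 24) = rotl(K, 5) = 0x69931D
k_5 = rotl(K, (5*5+9) mod 24) = rotl(K, 10) = 0x3263AD

0x3263AD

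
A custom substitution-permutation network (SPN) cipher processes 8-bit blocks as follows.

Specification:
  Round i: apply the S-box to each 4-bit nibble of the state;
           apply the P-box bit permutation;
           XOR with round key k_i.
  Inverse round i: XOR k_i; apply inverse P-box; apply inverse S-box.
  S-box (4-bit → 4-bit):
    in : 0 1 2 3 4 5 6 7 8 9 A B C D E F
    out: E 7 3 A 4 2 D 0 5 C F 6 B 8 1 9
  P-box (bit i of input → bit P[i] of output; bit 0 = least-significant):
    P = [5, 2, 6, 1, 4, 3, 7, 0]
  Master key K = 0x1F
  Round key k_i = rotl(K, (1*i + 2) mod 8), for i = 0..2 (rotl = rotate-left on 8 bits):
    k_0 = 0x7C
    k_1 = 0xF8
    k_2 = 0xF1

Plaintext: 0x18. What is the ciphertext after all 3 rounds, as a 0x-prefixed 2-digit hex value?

s_0 = plaintext = 0x18
s_1 = Round(s_0, k_0) = 0x84
s_2 = Round(s_1, k_1) = 0x28
s_3 = Round(s_2, k_2) = 0x89

0x89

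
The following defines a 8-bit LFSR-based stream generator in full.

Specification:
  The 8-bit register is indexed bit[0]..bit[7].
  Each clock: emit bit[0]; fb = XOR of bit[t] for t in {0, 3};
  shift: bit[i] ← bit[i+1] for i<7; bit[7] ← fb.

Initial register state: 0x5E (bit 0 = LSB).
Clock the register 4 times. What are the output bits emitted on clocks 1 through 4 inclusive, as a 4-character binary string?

reg_0 = 0x5E
clock 1: out=0, reg = 0xAF
clock 2: out=1, reg = 0x57
clock 3: out=1, reg = 0xAB
clock 4: out=1, reg = 0x55

0111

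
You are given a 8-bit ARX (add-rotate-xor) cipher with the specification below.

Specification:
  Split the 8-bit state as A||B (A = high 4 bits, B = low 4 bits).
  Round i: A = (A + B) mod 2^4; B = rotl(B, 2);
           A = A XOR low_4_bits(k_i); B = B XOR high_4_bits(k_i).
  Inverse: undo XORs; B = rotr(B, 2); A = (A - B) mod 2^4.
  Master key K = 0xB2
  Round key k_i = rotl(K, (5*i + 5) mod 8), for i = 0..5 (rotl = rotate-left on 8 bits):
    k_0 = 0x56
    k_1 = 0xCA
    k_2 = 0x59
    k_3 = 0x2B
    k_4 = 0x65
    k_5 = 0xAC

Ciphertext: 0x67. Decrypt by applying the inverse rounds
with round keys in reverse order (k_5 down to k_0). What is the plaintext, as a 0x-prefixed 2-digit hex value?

s_0 = ciphertext = 0x67
s_1 = InvRound(s_0, k_5) = 0x37
s_2 = InvRound(s_1, k_4) = 0x24
s_3 = InvRound(s_2, k_3) = 0x09
s_4 = InvRound(s_3, k_2) = 0x63
s_5 = InvRound(s_4, k_1) = 0xDF
s_6 = InvRound(s_5, k_0) = 0x1A

0x1A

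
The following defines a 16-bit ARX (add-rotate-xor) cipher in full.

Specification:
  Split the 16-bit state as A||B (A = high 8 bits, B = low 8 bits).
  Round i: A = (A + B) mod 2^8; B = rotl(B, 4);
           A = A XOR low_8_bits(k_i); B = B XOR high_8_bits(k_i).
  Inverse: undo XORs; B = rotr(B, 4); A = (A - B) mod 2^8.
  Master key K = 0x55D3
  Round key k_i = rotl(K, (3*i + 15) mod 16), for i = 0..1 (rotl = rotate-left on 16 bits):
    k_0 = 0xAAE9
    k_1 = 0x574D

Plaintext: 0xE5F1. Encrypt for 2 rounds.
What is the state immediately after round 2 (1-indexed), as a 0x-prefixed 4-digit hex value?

s_0 = plaintext = 0xE5F1
s_1 = Round(s_0, k_0) = 0x3FB5
s_2 = Round(s_1, k_1) = 0xB90C

0xB90C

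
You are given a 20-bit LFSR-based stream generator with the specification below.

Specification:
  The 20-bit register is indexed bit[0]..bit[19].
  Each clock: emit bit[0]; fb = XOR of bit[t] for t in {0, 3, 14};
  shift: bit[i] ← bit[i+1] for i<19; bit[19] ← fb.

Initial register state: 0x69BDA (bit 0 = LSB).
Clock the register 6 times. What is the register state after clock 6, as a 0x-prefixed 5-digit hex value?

reg_0 = 0x69BDA
clock 1: out=0, reg = 0xB4DED
clock 2: out=1, reg = 0xDA6F6
clock 3: out=0, reg = 0x6D37B
clock 4: out=1, reg = 0xB69BD
clock 5: out=1, reg = 0xDB4DE
clock 6: out=0, reg = 0xEDA6F

0xEDA6F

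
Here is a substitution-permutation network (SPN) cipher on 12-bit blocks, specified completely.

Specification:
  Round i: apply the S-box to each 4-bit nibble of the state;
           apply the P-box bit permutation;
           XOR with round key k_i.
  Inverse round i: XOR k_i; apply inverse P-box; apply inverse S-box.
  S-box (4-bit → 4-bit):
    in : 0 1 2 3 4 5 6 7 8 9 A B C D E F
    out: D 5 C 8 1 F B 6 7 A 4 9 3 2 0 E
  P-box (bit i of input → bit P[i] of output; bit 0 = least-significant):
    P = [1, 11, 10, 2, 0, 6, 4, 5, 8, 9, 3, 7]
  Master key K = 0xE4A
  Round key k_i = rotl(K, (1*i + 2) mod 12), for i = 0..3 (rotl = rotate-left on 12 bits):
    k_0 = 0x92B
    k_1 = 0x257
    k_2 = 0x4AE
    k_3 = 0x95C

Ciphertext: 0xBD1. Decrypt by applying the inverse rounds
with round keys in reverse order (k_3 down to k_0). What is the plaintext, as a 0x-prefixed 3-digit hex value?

0x144

s_0 = ciphertext = 0xBD1
s_1 = InvRound(s_0, k_3) = 0xF43
s_2 = InvRound(s_1, k_2) = 0x569
s_3 = InvRound(s_2, k_1) = 0x820
s_4 = InvRound(s_3, k_0) = 0x144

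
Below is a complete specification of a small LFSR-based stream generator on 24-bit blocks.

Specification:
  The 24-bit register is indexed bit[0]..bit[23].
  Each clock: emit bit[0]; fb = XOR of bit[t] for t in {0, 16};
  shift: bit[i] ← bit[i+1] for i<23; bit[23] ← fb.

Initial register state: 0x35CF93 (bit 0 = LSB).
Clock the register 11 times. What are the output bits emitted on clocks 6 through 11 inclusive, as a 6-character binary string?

001111

reg_0 = 0x35CF93
clock 1: out=1, reg = 0x1AE7C9
clock 2: out=1, reg = 0x8D73E4
clock 3: out=0, reg = 0xC6B9F2
clock 4: out=0, reg = 0x635CF9
clock 5: out=1, reg = 0x31AE7C
clock 6: out=0, reg = 0x98D73E
clock 7: out=0, reg = 0x4C6B9F
clock 8: out=1, reg = 0xA635CF
clock 9: out=1, reg = 0xD31AE7
clock 10: out=1, reg = 0x698D73
clock 11: out=1, reg = 0x34C6B9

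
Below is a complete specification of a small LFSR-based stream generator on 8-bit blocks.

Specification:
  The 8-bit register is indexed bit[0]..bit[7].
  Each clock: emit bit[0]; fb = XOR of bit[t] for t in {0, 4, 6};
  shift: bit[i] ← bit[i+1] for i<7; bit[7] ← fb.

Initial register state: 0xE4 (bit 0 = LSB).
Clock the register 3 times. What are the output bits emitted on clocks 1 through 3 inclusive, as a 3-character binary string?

reg_0 = 0xE4
clock 1: out=0, reg = 0xF2
clock 2: out=0, reg = 0x79
clock 3: out=1, reg = 0xBC

001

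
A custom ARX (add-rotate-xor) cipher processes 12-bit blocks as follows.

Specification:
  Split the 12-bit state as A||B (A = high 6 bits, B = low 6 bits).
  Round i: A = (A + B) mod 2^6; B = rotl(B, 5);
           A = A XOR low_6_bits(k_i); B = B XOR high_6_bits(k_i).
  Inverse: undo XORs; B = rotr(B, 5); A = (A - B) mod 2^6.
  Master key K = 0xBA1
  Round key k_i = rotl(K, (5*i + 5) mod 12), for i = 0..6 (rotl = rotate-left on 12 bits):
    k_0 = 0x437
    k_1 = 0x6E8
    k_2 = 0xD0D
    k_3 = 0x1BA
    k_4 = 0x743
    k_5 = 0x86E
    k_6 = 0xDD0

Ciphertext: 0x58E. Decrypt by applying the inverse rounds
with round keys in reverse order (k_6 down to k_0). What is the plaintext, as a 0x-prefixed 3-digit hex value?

0xCF6

s_0 = ciphertext = 0x58E
s_1 = InvRound(s_0, k_6) = 0x4F3
s_2 = InvRound(s_1, k_5) = 0x664
s_3 = InvRound(s_2, k_4) = 0x9F3
s_4 = InvRound(s_3, k_3) = 0xCAB
s_5 = InvRound(s_4, k_2) = 0x07E
s_6 = InvRound(s_5, k_1) = 0x78B
s_7 = InvRound(s_6, k_0) = 0xCF6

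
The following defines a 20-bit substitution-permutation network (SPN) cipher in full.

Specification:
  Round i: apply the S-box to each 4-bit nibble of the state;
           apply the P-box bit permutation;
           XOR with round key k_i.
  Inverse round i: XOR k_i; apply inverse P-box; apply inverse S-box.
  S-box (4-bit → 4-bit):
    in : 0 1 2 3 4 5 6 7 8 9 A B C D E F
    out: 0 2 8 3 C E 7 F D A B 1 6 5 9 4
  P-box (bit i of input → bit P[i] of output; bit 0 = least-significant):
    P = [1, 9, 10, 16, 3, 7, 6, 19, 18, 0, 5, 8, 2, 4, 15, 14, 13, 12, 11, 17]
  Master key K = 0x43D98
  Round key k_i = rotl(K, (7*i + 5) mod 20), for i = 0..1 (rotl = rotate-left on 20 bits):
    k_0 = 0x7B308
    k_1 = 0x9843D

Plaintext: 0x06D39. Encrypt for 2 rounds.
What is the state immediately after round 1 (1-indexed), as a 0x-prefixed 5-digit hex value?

0x231B4

s_0 = plaintext = 0x06D39
s_1 = Round(s_0, k_0) = 0x231B4
s_2 = Round(s_1, k_1) = 0xA8020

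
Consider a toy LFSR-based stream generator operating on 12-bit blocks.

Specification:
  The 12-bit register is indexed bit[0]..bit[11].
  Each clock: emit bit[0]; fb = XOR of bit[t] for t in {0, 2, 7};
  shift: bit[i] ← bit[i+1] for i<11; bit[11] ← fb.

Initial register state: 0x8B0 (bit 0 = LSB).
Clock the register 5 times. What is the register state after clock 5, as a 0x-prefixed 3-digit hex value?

0x6C5

reg_0 = 0x8B0
clock 1: out=0, reg = 0xC58
clock 2: out=0, reg = 0x62C
clock 3: out=0, reg = 0xB16
clock 4: out=0, reg = 0xD8B
clock 5: out=1, reg = 0x6C5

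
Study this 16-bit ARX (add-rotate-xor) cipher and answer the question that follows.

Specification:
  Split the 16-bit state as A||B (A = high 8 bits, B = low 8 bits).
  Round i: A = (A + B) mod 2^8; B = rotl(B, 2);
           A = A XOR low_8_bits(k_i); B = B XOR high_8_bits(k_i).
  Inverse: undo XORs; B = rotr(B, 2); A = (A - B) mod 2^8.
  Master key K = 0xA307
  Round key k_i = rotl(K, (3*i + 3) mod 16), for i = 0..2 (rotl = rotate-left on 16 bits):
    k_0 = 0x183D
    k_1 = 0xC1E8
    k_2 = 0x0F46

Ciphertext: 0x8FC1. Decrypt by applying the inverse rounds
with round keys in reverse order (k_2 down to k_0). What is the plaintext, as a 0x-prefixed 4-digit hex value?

0x3E21

s_0 = ciphertext = 0x8FC1
s_1 = InvRound(s_0, k_2) = 0x16B3
s_2 = InvRound(s_1, k_1) = 0x629C
s_3 = InvRound(s_2, k_0) = 0x3E21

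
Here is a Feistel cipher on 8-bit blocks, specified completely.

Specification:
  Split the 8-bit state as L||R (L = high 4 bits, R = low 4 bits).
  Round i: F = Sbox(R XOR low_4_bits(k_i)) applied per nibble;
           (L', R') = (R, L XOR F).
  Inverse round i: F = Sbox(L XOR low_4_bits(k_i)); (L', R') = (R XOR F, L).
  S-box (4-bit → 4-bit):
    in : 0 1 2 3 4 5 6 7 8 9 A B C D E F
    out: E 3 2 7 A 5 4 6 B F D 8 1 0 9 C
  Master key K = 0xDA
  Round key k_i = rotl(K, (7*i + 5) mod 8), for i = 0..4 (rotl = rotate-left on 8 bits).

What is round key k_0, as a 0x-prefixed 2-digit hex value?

K = 0xDA
k_0 = rotl(K, (7*0+5) mod 8) = rotl(K, 5) = 0x5B

0x5B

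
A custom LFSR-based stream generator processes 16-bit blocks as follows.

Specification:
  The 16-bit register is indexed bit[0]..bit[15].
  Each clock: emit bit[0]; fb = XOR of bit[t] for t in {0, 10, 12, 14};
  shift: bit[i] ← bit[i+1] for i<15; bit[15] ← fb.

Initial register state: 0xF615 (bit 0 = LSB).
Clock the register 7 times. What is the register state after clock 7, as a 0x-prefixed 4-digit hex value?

reg_0 = 0xF615
clock 1: out=1, reg = 0x7B0A
clock 2: out=0, reg = 0x3D85
clock 3: out=1, reg = 0x9EC2
clock 4: out=0, reg = 0x4F61
clock 5: out=1, reg = 0xA7B0
clock 6: out=0, reg = 0xD3D8
clock 7: out=0, reg = 0x69EC

0x69EC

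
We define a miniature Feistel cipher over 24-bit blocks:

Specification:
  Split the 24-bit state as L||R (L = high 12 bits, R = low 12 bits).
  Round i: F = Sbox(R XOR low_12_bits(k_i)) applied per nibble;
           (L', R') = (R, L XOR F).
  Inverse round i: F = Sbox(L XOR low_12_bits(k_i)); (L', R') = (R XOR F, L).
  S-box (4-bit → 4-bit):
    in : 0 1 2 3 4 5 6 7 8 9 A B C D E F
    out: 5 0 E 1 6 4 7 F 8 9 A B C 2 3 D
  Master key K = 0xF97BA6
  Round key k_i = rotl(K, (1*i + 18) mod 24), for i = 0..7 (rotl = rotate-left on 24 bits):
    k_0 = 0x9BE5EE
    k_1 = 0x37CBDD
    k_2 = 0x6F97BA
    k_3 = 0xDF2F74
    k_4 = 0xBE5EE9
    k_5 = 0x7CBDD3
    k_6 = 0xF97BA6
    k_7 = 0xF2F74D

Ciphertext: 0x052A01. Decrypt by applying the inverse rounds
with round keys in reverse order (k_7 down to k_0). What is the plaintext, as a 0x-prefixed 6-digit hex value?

s_0 = ciphertext = 0x052A01
s_1 = InvRound(s_0, k_7) = 0x50C052
s_2 = InvRound(s_1, k_6) = 0x3F850C
s_3 = InvRound(s_2, k_5) = 0x6E73F8
s_4 = InvRound(s_3, k_4) = 0xBAB6E7
s_5 = InvRound(s_4, k_3) = 0x0CABAB
s_6 = InvRound(s_5, k_2) = 0x45E0CA
s_7 = InvRound(s_6, k_1) = 0xD4B45E
s_8 = InvRound(s_7, k_0) = 0xCFAD4B

0xCFAD4B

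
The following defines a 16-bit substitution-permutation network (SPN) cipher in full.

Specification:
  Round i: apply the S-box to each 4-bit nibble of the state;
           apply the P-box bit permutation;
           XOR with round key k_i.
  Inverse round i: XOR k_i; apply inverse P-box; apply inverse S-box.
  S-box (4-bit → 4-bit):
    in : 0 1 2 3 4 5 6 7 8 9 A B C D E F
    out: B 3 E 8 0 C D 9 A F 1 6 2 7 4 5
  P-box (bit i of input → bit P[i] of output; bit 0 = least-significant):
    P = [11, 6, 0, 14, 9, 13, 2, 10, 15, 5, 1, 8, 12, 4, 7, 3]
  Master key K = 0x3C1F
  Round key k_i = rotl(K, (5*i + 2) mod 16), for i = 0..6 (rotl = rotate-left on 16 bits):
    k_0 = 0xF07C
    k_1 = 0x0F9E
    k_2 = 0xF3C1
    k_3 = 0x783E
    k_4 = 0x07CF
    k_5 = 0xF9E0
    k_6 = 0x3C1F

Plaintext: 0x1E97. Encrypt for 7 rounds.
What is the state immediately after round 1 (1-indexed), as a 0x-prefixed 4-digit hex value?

0x8E6A

s_0 = plaintext = 0x1E97
s_1 = Round(s_0, k_0) = 0x8E6A
s_2 = Round(s_1, k_1) = 0x0180
s_3 = Round(s_2, k_2) = 0x0FB9
s_4 = Round(s_3, k_3) = 0x8061
s_5 = Round(s_4, k_4) = 0x88B3
s_6 = Round(s_5, k_5) = 0x98DC
s_7 = Round(s_6, k_6) = 0x0FE3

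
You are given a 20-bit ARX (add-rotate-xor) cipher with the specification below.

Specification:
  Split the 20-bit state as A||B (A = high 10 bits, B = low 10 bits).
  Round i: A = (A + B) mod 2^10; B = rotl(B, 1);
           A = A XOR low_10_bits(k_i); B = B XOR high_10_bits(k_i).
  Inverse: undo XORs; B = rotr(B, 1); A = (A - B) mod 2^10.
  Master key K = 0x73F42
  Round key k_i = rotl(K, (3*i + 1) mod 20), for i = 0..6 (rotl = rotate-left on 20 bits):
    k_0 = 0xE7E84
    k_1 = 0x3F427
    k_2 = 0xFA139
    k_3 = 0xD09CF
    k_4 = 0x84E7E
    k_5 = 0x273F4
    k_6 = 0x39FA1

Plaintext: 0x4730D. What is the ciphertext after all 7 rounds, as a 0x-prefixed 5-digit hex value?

0x5DFB7

s_0 = plaintext = 0x4730D
s_1 = Round(s_0, k_0) = 0xAB584
s_2 = Round(s_1, k_1) = 0x05BF5
s_3 = Round(s_2, k_2) = 0x4C803
s_4 = Round(s_3, k_3) = 0x3EB44
s_5 = Round(s_4, k_4) = 0x9009A
s_6 = Round(s_5, k_5) = 0x4B9A8
s_7 = Round(s_6, k_6) = 0x5DFB7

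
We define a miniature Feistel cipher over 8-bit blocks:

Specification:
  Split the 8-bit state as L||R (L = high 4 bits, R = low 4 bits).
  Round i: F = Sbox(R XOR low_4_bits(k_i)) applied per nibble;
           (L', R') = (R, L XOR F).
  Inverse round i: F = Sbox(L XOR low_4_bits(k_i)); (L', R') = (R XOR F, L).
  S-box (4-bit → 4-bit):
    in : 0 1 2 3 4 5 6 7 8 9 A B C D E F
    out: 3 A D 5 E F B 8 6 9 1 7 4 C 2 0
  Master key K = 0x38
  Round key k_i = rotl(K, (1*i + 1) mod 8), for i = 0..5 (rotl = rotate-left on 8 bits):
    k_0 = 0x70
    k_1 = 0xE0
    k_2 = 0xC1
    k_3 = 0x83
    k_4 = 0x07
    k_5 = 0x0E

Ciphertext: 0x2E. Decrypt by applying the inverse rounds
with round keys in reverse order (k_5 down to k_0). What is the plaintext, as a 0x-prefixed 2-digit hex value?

s_0 = ciphertext = 0x2E
s_1 = InvRound(s_0, k_5) = 0xA2
s_2 = InvRound(s_1, k_4) = 0xEA
s_3 = InvRound(s_2, k_3) = 0x6E
s_4 = InvRound(s_3, k_2) = 0x66
s_5 = InvRound(s_4, k_1) = 0xD6
s_6 = InvRound(s_5, k_0) = 0xAD

0xAD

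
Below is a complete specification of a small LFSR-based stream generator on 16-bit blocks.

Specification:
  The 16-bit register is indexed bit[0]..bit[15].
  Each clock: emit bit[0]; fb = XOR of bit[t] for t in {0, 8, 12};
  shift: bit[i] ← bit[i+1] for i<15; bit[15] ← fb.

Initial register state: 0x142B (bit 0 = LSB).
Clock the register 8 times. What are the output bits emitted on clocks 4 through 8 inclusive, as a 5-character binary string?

reg_0 = 0x142B
clock 1: out=1, reg = 0x0A15
clock 2: out=1, reg = 0x850A
clock 3: out=0, reg = 0xC285
clock 4: out=1, reg = 0xE142
clock 5: out=0, reg = 0xF0A1
clock 6: out=1, reg = 0x7850
clock 7: out=0, reg = 0xBC28
clock 8: out=0, reg = 0xDE14

10100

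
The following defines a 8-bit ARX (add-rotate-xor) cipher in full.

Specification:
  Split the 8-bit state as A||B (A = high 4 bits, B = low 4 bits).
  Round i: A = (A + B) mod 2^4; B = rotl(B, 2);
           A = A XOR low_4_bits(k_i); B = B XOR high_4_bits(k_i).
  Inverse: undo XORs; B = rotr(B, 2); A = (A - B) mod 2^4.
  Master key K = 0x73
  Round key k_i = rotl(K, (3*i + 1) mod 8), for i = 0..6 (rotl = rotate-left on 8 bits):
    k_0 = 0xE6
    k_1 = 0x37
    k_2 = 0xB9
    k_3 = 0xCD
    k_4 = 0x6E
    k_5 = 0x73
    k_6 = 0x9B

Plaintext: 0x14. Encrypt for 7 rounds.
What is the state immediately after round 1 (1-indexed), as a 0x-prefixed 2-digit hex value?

s_0 = plaintext = 0x14
s_1 = Round(s_0, k_0) = 0x3F
s_2 = Round(s_1, k_1) = 0x5C
s_3 = Round(s_2, k_2) = 0x88
s_4 = Round(s_3, k_3) = 0xDE
s_5 = Round(s_4, k_4) = 0x5D
s_6 = Round(s_5, k_5) = 0x10
s_7 = Round(s_6, k_6) = 0xA9

0x3F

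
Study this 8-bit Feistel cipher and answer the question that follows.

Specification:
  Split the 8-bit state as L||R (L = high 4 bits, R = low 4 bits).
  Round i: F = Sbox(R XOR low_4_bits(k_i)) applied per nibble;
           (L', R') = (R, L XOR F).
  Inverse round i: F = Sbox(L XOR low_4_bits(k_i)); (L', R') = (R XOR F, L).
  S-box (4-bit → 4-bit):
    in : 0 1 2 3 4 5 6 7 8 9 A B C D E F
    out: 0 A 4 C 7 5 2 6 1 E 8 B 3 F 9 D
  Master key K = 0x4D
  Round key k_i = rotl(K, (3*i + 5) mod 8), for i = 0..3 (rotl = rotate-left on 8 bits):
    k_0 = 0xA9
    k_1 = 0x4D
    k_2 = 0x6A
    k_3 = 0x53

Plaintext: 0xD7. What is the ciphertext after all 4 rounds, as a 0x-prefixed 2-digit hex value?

0x82

s_0 = plaintext = 0xD7
s_1 = Round(s_0, k_0) = 0x74
s_2 = Round(s_1, k_1) = 0x49
s_3 = Round(s_2, k_2) = 0x98
s_4 = Round(s_3, k_3) = 0x82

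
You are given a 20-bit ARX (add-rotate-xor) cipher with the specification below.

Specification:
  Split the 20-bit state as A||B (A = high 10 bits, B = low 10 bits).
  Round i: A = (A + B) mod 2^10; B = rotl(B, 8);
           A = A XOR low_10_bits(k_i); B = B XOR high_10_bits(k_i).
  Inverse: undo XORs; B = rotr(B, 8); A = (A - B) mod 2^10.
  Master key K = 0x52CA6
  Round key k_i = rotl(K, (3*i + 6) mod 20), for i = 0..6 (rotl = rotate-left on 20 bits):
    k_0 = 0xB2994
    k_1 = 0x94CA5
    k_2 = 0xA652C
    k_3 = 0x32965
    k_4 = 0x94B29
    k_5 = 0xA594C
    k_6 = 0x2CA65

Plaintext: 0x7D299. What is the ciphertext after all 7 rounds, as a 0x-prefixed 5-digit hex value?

s_0 = plaintext = 0x7D299
s_1 = Round(s_0, k_0) = 0x4676C
s_2 = Round(s_1, k_1) = 0x08288
s_3 = Round(s_2, k_2) = 0xE123B
s_4 = Round(s_3, k_3) = 0x36B44
s_5 = Round(s_4, k_4) = 0xCDE83
s_6 = Round(s_5, k_5) = 0x3D936
s_7 = Round(s_6, k_6) = 0x126FF

0x126FF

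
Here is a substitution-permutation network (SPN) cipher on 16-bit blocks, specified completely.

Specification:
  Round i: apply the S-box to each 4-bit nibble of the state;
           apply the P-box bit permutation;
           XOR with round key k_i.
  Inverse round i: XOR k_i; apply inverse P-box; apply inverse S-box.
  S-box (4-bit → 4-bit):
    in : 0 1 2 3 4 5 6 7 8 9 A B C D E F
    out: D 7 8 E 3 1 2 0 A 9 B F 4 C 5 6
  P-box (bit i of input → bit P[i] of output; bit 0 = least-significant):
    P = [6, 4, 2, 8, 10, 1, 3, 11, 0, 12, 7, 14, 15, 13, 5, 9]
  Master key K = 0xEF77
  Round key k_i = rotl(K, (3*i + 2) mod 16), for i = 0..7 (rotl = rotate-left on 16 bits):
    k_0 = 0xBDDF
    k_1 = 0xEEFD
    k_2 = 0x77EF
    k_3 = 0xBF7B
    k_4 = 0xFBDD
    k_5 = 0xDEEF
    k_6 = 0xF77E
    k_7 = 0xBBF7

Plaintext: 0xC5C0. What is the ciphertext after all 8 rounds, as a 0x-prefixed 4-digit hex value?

s_0 = plaintext = 0xC5C0
s_1 = Round(s_0, k_0) = 0xBCB2
s_2 = Round(s_1, k_1) = 0x4157
s_3 = Round(s_2, k_2) = 0xC36E
s_4 = Round(s_3, k_3) = 0xEF9D
s_5 = Round(s_4, k_4) = 0x6679
s_6 = Round(s_5, k_5) = 0xEFAF
s_7 = Round(s_6, k_6) = 0x6BC8
s_8 = Round(s_7, k_7) = 0xCA6E

0xCA6E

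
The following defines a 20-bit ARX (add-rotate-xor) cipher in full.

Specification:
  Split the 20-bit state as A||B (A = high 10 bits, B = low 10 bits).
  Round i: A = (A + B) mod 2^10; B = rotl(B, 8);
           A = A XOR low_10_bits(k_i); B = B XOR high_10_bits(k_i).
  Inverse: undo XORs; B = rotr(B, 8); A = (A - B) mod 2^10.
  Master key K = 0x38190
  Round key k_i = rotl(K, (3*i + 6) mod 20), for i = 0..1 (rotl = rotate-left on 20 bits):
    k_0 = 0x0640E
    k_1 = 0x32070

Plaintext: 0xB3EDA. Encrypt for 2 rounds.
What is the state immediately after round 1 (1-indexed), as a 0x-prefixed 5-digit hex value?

s_0 = plaintext = 0xB3EDA
s_1 = Round(s_0, k_0) = 0x69EAF
s_2 = Round(s_1, k_1) = 0x09B63

0x69EAF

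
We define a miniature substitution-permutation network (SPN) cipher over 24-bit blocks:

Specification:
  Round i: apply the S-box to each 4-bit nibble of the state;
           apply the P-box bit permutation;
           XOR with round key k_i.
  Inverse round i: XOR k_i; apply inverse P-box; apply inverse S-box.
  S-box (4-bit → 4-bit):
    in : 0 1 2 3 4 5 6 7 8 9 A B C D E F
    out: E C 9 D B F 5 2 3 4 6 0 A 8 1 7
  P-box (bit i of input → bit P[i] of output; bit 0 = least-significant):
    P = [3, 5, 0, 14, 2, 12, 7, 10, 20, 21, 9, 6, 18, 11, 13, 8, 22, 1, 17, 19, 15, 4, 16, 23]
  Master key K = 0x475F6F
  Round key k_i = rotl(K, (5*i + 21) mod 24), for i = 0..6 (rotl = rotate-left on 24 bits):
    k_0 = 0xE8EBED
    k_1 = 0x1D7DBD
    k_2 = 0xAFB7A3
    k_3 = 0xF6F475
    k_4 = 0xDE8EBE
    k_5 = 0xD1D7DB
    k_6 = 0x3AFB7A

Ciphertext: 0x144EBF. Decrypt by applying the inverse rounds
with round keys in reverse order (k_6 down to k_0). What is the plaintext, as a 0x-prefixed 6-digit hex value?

0xFDCF10

s_0 = ciphertext = 0x144EBF
s_1 = InvRound(s_0, k_6) = 0xE13C59
s_2 = InvRound(s_1, k_5) = 0xE70F9D
s_3 = InvRound(s_2, k_4) = 0x6CD8BA
s_4 = InvRound(s_3, k_3) = 0xD0A236
s_5 = InvRound(s_4, k_2) = 0xA32859
s_6 = InvRound(s_5, k_1) = 0xD1245C
s_7 = InvRound(s_6, k_0) = 0xFDCF10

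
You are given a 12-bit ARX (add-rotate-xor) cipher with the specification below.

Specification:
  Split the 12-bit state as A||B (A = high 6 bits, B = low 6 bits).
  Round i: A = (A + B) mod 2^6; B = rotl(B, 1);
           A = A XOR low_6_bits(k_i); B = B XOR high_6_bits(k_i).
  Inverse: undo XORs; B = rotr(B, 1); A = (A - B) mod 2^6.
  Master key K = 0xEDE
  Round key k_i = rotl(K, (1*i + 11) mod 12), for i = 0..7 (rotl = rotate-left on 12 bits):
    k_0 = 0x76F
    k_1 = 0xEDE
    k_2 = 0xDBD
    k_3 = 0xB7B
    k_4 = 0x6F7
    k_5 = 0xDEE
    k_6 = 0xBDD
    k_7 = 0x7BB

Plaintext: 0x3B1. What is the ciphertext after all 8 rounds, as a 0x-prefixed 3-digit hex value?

0x583

s_0 = plaintext = 0x3B1
s_1 = Round(s_0, k_0) = 0x43E
s_2 = Round(s_1, k_1) = 0x406
s_3 = Round(s_2, k_2) = 0xAFA
s_4 = Round(s_3, k_3) = 0x798
s_5 = Round(s_4, k_4) = 0x06B
s_6 = Round(s_5, k_5) = 0x0A0
s_7 = Round(s_6, k_6) = 0xFEE
s_8 = Round(s_7, k_7) = 0x583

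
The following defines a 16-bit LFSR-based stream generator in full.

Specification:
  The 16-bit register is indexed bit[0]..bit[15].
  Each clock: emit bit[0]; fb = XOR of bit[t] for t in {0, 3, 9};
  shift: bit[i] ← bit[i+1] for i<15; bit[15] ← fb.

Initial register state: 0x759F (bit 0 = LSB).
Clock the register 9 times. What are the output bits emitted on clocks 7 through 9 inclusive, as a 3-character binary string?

011

reg_0 = 0x759F
clock 1: out=1, reg = 0x3ACF
clock 2: out=1, reg = 0x9D67
clock 3: out=1, reg = 0xCEB3
clock 4: out=1, reg = 0x6759
clock 5: out=1, reg = 0xB3AC
clock 6: out=0, reg = 0x59D6
clock 7: out=0, reg = 0x2CEB
clock 8: out=1, reg = 0x1675
clock 9: out=1, reg = 0x0B3A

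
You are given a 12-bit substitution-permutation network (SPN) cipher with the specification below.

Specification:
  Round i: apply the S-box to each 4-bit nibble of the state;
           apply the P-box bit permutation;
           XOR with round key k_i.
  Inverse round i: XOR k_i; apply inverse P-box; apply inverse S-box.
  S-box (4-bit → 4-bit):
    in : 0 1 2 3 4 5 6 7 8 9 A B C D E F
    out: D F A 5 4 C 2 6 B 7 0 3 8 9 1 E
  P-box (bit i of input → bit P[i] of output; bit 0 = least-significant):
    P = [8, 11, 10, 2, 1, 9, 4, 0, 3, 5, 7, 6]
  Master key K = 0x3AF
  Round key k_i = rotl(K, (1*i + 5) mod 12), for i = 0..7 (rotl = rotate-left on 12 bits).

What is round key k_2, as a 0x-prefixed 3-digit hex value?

0x79D

K = 0x3AF
k_0 = rotl(K, (1*0+5) mod 12) = rotl(K, 5) = 0x5E7
k_1 = rotl(K, (1*1+5) mod 12) = rotl(K, 6) = 0xBCE
k_2 = rotl(K, (1*2+5) mod 12) = rotl(K, 7) = 0x79D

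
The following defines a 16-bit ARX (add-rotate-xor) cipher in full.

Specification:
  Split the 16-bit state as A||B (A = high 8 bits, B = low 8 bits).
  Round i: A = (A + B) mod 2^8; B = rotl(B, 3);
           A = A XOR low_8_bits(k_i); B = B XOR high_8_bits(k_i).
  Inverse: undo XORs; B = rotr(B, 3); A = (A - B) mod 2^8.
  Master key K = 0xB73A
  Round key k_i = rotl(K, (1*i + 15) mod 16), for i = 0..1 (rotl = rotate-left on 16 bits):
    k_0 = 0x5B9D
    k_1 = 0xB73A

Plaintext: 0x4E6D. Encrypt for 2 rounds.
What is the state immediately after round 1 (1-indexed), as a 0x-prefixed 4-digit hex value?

s_0 = plaintext = 0x4E6D
s_1 = Round(s_0, k_0) = 0x2630
s_2 = Round(s_1, k_1) = 0x6C36

0x2630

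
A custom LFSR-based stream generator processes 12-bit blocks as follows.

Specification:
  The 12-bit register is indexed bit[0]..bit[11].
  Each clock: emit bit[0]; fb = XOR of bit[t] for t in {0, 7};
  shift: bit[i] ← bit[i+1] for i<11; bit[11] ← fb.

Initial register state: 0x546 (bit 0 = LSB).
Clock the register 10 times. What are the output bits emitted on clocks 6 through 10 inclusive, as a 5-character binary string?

reg_0 = 0x546
clock 1: out=0, reg = 0x2A3
clock 2: out=1, reg = 0x151
clock 3: out=1, reg = 0x8A8
clock 4: out=0, reg = 0xC54
clock 5: out=0, reg = 0x62A
clock 6: out=0, reg = 0x315
clock 7: out=1, reg = 0x98A
clock 8: out=0, reg = 0xCC5
clock 9: out=1, reg = 0x662
clock 10: out=0, reg = 0x331

01010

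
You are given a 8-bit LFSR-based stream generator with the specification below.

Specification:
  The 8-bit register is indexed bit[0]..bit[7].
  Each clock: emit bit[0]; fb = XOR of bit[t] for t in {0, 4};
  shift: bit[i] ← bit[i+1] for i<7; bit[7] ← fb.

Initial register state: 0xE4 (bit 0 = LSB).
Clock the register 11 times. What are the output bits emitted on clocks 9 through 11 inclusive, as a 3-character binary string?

010

reg_0 = 0xE4
clock 1: out=0, reg = 0x72
clock 2: out=0, reg = 0xB9
clock 3: out=1, reg = 0x5C
clock 4: out=0, reg = 0xAE
clock 5: out=0, reg = 0x57
clock 6: out=1, reg = 0x2B
clock 7: out=1, reg = 0x95
clock 8: out=1, reg = 0x4A
clock 9: out=0, reg = 0x25
clock 10: out=1, reg = 0x92
clock 11: out=0, reg = 0xC9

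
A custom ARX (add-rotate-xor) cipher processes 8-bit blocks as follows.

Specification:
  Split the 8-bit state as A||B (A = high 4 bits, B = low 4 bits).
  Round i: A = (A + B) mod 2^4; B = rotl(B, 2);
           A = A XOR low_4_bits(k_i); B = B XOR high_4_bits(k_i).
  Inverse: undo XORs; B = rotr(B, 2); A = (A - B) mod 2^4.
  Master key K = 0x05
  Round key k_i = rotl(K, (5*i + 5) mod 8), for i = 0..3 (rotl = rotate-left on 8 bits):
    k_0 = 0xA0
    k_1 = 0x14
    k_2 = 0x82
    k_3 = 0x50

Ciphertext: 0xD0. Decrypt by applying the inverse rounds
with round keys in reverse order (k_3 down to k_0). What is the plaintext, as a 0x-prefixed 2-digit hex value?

s_0 = ciphertext = 0xD0
s_1 = InvRound(s_0, k_3) = 0x85
s_2 = InvRound(s_1, k_2) = 0x37
s_3 = InvRound(s_2, k_1) = 0xE9
s_4 = InvRound(s_3, k_0) = 0x2C

0x2C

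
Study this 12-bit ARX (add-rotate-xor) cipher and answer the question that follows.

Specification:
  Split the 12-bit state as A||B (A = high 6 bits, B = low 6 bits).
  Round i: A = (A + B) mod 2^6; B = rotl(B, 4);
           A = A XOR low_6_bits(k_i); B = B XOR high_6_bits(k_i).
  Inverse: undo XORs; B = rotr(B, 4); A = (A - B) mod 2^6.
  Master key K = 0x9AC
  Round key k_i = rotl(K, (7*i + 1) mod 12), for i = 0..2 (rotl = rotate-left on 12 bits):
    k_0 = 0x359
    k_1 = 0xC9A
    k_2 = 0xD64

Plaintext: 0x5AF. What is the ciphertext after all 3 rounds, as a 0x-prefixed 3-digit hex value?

s_0 = plaintext = 0x5AF
s_1 = Round(s_0, k_0) = 0x736
s_2 = Round(s_1, k_1) = 0x21F
s_3 = Round(s_2, k_2) = 0x0C2

0x0C2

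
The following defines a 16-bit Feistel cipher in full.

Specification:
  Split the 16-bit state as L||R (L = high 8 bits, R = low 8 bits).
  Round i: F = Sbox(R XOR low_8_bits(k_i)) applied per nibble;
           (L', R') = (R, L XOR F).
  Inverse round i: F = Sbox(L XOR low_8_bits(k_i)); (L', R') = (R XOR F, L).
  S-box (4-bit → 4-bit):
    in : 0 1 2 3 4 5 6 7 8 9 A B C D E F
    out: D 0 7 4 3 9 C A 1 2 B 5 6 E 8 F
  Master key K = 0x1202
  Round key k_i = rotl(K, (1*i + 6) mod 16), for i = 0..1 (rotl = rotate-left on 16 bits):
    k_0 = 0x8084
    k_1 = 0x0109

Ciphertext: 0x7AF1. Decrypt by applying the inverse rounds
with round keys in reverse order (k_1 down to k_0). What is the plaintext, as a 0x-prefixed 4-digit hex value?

0x9A55

s_0 = ciphertext = 0x7AF1
s_1 = InvRound(s_0, k_1) = 0x557A
s_2 = InvRound(s_1, k_0) = 0x9A55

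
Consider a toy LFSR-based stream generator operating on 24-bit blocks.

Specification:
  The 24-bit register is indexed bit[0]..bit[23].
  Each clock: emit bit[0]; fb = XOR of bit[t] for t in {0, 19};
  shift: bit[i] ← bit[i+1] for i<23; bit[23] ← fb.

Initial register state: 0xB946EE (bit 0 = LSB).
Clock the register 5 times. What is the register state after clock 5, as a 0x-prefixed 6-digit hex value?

reg_0 = 0xB946EE
clock 1: out=0, reg = 0xDCA377
clock 2: out=1, reg = 0x6E51BB
clock 3: out=1, reg = 0x3728DD
clock 4: out=1, reg = 0x9B946E
clock 5: out=0, reg = 0xCDCA37

0xCDCA37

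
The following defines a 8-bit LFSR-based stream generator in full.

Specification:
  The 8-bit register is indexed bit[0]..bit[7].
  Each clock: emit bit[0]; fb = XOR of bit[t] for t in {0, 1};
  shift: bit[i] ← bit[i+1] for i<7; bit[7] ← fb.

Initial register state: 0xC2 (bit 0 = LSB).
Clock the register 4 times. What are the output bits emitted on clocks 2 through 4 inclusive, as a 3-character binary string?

reg_0 = 0xC2
clock 1: out=0, reg = 0xE1
clock 2: out=1, reg = 0xF0
clock 3: out=0, reg = 0x78
clock 4: out=0, reg = 0x3C

100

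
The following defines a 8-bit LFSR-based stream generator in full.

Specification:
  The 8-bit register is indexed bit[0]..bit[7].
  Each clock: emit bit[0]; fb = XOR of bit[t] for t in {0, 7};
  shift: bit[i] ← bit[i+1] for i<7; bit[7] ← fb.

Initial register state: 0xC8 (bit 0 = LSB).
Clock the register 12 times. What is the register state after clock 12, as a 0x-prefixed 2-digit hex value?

reg_0 = 0xC8
clock 1: out=0, reg = 0xE4
clock 2: out=0, reg = 0xF2
clock 3: out=0, reg = 0xF9
clock 4: out=1, reg = 0x7C
clock 5: out=0, reg = 0x3E
clock 6: out=0, reg = 0x1F
clock 7: out=1, reg = 0x8F
clock 8: out=1, reg = 0x47
clock 9: out=1, reg = 0xA3
clock 10: out=1, reg = 0x51
clock 11: out=1, reg = 0xA8
clock 12: out=0, reg = 0xD4

0xD4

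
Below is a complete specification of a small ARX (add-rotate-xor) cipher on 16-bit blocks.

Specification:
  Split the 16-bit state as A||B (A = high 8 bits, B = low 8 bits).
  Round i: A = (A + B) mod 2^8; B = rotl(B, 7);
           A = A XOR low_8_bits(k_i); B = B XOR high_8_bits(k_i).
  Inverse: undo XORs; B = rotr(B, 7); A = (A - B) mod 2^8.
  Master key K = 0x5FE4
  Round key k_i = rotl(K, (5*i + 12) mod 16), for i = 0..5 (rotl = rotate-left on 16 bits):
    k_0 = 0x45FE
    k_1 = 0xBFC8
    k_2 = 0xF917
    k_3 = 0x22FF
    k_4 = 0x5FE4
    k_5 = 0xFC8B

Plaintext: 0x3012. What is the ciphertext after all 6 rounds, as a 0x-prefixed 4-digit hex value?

0x587D

s_0 = plaintext = 0x3012
s_1 = Round(s_0, k_0) = 0xBC4C
s_2 = Round(s_1, k_1) = 0xC099
s_3 = Round(s_2, k_2) = 0x4E35
s_4 = Round(s_3, k_3) = 0x7CB8
s_5 = Round(s_4, k_4) = 0xD003
s_6 = Round(s_5, k_5) = 0x587D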